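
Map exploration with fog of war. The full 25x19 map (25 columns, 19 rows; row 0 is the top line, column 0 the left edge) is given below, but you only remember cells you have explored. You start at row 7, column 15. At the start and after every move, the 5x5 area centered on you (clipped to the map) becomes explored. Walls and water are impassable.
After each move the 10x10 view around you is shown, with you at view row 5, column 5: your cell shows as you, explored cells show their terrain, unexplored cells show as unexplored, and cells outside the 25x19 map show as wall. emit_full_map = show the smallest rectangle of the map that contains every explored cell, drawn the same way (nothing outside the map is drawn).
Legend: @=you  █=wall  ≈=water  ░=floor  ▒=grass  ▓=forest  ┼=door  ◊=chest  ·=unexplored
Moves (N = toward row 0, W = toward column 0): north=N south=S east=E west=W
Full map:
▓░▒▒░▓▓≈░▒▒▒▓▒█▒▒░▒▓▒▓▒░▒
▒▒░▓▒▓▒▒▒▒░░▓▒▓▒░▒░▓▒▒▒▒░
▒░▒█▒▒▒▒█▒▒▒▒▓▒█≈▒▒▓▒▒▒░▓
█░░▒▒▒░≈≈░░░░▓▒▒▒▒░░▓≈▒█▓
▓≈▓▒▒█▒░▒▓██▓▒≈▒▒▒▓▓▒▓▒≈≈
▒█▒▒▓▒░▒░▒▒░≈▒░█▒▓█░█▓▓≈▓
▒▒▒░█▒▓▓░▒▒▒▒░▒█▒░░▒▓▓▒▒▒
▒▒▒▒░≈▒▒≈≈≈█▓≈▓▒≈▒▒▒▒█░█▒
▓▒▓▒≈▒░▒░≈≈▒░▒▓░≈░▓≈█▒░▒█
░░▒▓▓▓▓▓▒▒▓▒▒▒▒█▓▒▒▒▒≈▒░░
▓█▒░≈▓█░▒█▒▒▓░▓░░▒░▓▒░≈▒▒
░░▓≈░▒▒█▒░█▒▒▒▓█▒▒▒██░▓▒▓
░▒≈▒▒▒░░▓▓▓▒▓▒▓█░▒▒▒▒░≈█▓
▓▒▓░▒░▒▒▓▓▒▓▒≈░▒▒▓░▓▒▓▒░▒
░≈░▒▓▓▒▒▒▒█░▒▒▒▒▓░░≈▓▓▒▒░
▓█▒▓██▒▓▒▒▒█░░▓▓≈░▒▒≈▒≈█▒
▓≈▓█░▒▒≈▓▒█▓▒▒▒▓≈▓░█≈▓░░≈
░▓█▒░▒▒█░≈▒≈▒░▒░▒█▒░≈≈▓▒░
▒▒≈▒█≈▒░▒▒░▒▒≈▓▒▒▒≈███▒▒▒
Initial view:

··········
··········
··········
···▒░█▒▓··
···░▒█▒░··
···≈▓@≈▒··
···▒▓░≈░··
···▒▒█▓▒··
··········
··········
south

··········
··········
···▒░█▒▓··
···░▒█▒░··
···≈▓▒≈▒··
···▒▓@≈░··
···▒▒█▓▒··
···░▓░░▒··
··········
··········

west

··········
··········
····▒░█▒▓·
···▒░▒█▒░·
···▓≈▓▒≈▒·
···░▒@░≈░·
···▒▒▒█▓▒·
···▓░▓░░▒·
··········
··········

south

··········
····▒░█▒▓·
···▒░▒█▒░·
···▓≈▓▒≈▒·
···░▒▓░≈░·
···▒▒@█▓▒·
···▓░▓░░▒·
···▒▒▓█▒··
··········
··········

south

····▒░█▒▓·
···▒░▒█▒░·
···▓≈▓▒≈▒·
···░▒▓░≈░·
···▒▒▒█▓▒·
···▓░@░░▒·
···▒▒▓█▒··
···▓▒▓█░··
··········
··········

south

···▒░▒█▒░·
···▓≈▓▒≈▒·
···░▒▓░≈░·
···▒▒▒█▓▒·
···▓░▓░░▒·
···▒▒@█▒··
···▓▒▓█░··
···▒≈░▒▒··
··········
··········

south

···▓≈▓▒≈▒·
···░▒▓░≈░·
···▒▒▒█▓▒·
···▓░▓░░▒·
···▒▒▓█▒··
···▓▒@█░··
···▒≈░▒▒··
···▒▒▒▒▓··
··········
··········

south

···░▒▓░≈░·
···▒▒▒█▓▒·
···▓░▓░░▒·
···▒▒▓█▒··
···▓▒▓█░··
···▒≈@▒▒··
···▒▒▒▒▓··
···░░▓▓≈··
··········
··········

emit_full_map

·▒░█▒▓
▒░▒█▒░
▓≈▓▒≈▒
░▒▓░≈░
▒▒▒█▓▒
▓░▓░░▒
▒▒▓█▒·
▓▒▓█░·
▒≈@▒▒·
▒▒▒▒▓·
░░▓▓≈·

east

··░▒▓░≈░··
··▒▒▒█▓▒··
··▓░▓░░▒··
··▒▒▓█▒▒··
··▓▒▓█░▒··
··▒≈░@▒▓··
··▒▒▒▒▓░··
··░░▓▓≈░··
··········
··········

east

·░▒▓░≈░···
·▒▒▒█▓▒···
·▓░▓░░▒···
·▒▒▓█▒▒▒··
·▓▒▓█░▒▒··
·▒≈░▒@▓░··
·▒▒▒▒▓░░··
·░░▓▓≈░▒··
··········
··········

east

░▒▓░≈░····
▒▒▒█▓▒····
▓░▓░░▒····
▒▒▓█▒▒▒█··
▓▒▓█░▒▒▒··
▒≈░▒▒@░▓··
▒▒▒▒▓░░≈··
░░▓▓≈░▒▒··
··········
··········

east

▒▓░≈░·····
▒▒█▓▒·····
░▓░░▒·····
▒▓█▒▒▒██··
▒▓█░▒▒▒▒··
≈░▒▒▓@▓▒··
▒▒▒▓░░≈▓··
░▓▓≈░▒▒≈··
··········
··········

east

▓░≈░······
▒█▓▒······
▓░░▒······
▓█▒▒▒██░··
▓█░▒▒▒▒░··
░▒▒▓░@▒▓··
▒▒▓░░≈▓▓··
▓▓≈░▒▒≈▒··
··········
··········

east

░≈░·······
█▓▒·······
░░▒·······
█▒▒▒██░▓··
█░▒▒▒▒░≈··
▒▒▓░▓@▓▒··
▒▓░░≈▓▓▒··
▓≈░▒▒≈▒≈··
··········
··········

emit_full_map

·▒░█▒▓·····
▒░▒█▒░·····
▓≈▓▒≈▒·····
░▒▓░≈░·····
▒▒▒█▓▒·····
▓░▓░░▒·····
▒▒▓█▒▒▒██░▓
▓▒▓█░▒▒▒▒░≈
▒≈░▒▒▓░▓@▓▒
▒▒▒▒▓░░≈▓▓▒
░░▓▓≈░▒▒≈▒≈

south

█▓▒·······
░░▒·······
█▒▒▒██░▓··
█░▒▒▒▒░≈··
▒▒▓░▓▒▓▒··
▒▓░░≈@▓▒··
▓≈░▒▒≈▒≈··
···░█≈▓░··
··········
··········

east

▓▒·······█
░▒·······█
▒▒▒██░▓··█
░▒▒▒▒░≈█·█
▒▓░▓▒▓▒░·█
▓░░≈▓@▒▒·█
≈░▒▒≈▒≈█·█
··░█≈▓░░·█
·········█
·········█

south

░▒·······█
▒▒▒██░▓··█
░▒▒▒▒░≈█·█
▒▓░▓▒▓▒░·█
▓░░≈▓▓▒▒·█
≈░▒▒≈@≈█·█
··░█≈▓░░·█
···░≈≈▓▒·█
·········█
██████████

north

▓▒·······█
░▒·······█
▒▒▒██░▓··█
░▒▒▒▒░≈█·█
▒▓░▓▒▓▒░·█
▓░░≈▓@▒▒·█
≈░▒▒≈▒≈█·█
··░█≈▓░░·█
···░≈≈▓▒·█
·········█

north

≈░·······█
▓▒·······█
░▒·······█
▒▒▒██░▓▒·█
░▒▒▒▒░≈█·█
▒▓░▓▒@▒░·█
▓░░≈▓▓▒▒·█
≈░▒▒≈▒≈█·█
··░█≈▓░░·█
···░≈≈▓▒·█

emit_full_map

·▒░█▒▓······
▒░▒█▒░······
▓≈▓▒≈▒······
░▒▓░≈░······
▒▒▒█▓▒······
▓░▓░░▒······
▒▒▓█▒▒▒██░▓▒
▓▒▓█░▒▒▒▒░≈█
▒≈░▒▒▓░▓▒@▒░
▒▒▒▒▓░░≈▓▓▒▒
░░▓▓≈░▒▒≈▒≈█
······░█≈▓░░
·······░≈≈▓▒


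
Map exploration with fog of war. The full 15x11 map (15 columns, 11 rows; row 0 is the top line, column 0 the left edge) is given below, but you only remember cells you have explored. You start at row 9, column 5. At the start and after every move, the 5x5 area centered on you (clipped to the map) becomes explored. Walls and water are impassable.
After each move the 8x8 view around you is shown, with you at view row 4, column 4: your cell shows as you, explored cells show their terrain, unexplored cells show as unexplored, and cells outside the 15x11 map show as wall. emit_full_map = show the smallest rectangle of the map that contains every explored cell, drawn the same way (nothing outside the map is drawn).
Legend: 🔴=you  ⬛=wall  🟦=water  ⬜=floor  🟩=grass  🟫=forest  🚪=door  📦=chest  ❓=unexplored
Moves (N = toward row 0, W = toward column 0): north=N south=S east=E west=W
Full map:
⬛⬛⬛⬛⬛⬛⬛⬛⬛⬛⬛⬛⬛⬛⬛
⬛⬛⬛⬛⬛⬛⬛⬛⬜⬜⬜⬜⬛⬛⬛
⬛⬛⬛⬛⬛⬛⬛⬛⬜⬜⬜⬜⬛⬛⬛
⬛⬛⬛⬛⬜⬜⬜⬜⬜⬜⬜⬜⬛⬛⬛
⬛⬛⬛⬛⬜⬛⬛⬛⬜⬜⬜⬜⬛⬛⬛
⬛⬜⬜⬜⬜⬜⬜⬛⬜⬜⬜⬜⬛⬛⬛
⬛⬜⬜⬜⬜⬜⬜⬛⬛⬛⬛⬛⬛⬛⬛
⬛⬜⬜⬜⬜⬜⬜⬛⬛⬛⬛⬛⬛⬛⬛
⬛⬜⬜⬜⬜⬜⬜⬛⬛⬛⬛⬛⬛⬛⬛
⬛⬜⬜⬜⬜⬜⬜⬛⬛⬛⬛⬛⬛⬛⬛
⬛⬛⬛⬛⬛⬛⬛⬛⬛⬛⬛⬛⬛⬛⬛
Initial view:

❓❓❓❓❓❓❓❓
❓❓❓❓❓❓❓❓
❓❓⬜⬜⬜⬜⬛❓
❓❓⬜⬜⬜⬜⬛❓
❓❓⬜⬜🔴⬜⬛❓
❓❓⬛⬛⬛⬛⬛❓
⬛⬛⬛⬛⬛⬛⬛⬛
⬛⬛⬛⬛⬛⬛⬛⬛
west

❓❓❓❓❓❓❓❓
❓❓❓❓❓❓❓❓
❓❓⬜⬜⬜⬜⬜⬛
❓❓⬜⬜⬜⬜⬜⬛
❓❓⬜⬜🔴⬜⬜⬛
❓❓⬛⬛⬛⬛⬛⬛
⬛⬛⬛⬛⬛⬛⬛⬛
⬛⬛⬛⬛⬛⬛⬛⬛

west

⬛❓❓❓❓❓❓❓
⬛❓❓❓❓❓❓❓
⬛❓⬜⬜⬜⬜⬜⬜
⬛❓⬜⬜⬜⬜⬜⬜
⬛❓⬜⬜🔴⬜⬜⬜
⬛❓⬛⬛⬛⬛⬛⬛
⬛⬛⬛⬛⬛⬛⬛⬛
⬛⬛⬛⬛⬛⬛⬛⬛

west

⬛⬛❓❓❓❓❓❓
⬛⬛❓❓❓❓❓❓
⬛⬛⬛⬜⬜⬜⬜⬜
⬛⬛⬛⬜⬜⬜⬜⬜
⬛⬛⬛⬜🔴⬜⬜⬜
⬛⬛⬛⬛⬛⬛⬛⬛
⬛⬛⬛⬛⬛⬛⬛⬛
⬛⬛⬛⬛⬛⬛⬛⬛

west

⬛⬛⬛❓❓❓❓❓
⬛⬛⬛❓❓❓❓❓
⬛⬛⬛⬛⬜⬜⬜⬜
⬛⬛⬛⬛⬜⬜⬜⬜
⬛⬛⬛⬛🔴⬜⬜⬜
⬛⬛⬛⬛⬛⬛⬛⬛
⬛⬛⬛⬛⬛⬛⬛⬛
⬛⬛⬛⬛⬛⬛⬛⬛

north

⬛⬛⬛❓❓❓❓❓
⬛⬛⬛❓❓❓❓❓
⬛⬛⬛⬛⬜⬜⬜❓
⬛⬛⬛⬛⬜⬜⬜⬜
⬛⬛⬛⬛🔴⬜⬜⬜
⬛⬛⬛⬛⬜⬜⬜⬜
⬛⬛⬛⬛⬛⬛⬛⬛
⬛⬛⬛⬛⬛⬛⬛⬛

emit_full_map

⬛⬜⬜⬜❓❓❓❓
⬛⬜⬜⬜⬜⬜⬜⬛
⬛🔴⬜⬜⬜⬜⬜⬛
⬛⬜⬜⬜⬜⬜⬜⬛
⬛⬛⬛⬛⬛⬛⬛⬛

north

⬛⬛⬛❓❓❓❓❓
⬛⬛⬛❓❓❓❓❓
⬛⬛⬛⬛⬜⬜⬜❓
⬛⬛⬛⬛⬜⬜⬜❓
⬛⬛⬛⬛🔴⬜⬜⬜
⬛⬛⬛⬛⬜⬜⬜⬜
⬛⬛⬛⬛⬜⬜⬜⬜
⬛⬛⬛⬛⬛⬛⬛⬛

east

⬛⬛❓❓❓❓❓❓
⬛⬛❓❓❓❓❓❓
⬛⬛⬛⬜⬜⬜⬜❓
⬛⬛⬛⬜⬜⬜⬜❓
⬛⬛⬛⬜🔴⬜⬜⬜
⬛⬛⬛⬜⬜⬜⬜⬜
⬛⬛⬛⬜⬜⬜⬜⬜
⬛⬛⬛⬛⬛⬛⬛⬛

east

⬛❓❓❓❓❓❓❓
⬛❓❓❓❓❓❓❓
⬛⬛⬜⬜⬜⬜⬜❓
⬛⬛⬜⬜⬜⬜⬜❓
⬛⬛⬜⬜🔴⬜⬜⬜
⬛⬛⬜⬜⬜⬜⬜⬜
⬛⬛⬜⬜⬜⬜⬜⬜
⬛⬛⬛⬛⬛⬛⬛⬛

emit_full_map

⬛⬜⬜⬜⬜⬜❓❓
⬛⬜⬜⬜⬜⬜❓❓
⬛⬜⬜🔴⬜⬜⬜⬛
⬛⬜⬜⬜⬜⬜⬜⬛
⬛⬜⬜⬜⬜⬜⬜⬛
⬛⬛⬛⬛⬛⬛⬛⬛


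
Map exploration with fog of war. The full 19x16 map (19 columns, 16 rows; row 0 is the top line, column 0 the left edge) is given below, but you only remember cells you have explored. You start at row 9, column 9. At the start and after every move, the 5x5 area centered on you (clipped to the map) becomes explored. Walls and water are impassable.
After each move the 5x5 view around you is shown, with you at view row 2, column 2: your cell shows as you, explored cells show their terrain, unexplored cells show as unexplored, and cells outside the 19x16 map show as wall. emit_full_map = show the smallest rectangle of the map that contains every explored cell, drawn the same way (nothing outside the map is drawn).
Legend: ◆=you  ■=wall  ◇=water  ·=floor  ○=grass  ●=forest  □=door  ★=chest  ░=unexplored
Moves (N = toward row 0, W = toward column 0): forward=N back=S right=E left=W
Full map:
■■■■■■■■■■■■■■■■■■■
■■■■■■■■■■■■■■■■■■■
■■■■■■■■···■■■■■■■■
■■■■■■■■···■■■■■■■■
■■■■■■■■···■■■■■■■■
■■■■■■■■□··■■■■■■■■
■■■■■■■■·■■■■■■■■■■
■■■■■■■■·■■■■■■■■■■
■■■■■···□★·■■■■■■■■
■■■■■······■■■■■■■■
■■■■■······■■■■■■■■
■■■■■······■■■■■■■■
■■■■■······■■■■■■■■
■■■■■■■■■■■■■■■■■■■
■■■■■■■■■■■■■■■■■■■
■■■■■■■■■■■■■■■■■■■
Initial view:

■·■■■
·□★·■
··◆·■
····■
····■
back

·□★·■
····■
··◆·■
····■
····■

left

··□★·
·····
··◆··
·····
·····

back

·····
·····
··◆··
·····
■■■■■

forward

··□★·
·····
··◆··
·····
·····

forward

■■·■■
··□★·
··◆··
·····
·····

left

■■■·■
···□★
··◆··
·····
·····

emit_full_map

■■■·■■■
···□★·■
··◆···■
······■
······■
░·····■
░■■■■■░

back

···□★
·····
··◆··
·····
·····


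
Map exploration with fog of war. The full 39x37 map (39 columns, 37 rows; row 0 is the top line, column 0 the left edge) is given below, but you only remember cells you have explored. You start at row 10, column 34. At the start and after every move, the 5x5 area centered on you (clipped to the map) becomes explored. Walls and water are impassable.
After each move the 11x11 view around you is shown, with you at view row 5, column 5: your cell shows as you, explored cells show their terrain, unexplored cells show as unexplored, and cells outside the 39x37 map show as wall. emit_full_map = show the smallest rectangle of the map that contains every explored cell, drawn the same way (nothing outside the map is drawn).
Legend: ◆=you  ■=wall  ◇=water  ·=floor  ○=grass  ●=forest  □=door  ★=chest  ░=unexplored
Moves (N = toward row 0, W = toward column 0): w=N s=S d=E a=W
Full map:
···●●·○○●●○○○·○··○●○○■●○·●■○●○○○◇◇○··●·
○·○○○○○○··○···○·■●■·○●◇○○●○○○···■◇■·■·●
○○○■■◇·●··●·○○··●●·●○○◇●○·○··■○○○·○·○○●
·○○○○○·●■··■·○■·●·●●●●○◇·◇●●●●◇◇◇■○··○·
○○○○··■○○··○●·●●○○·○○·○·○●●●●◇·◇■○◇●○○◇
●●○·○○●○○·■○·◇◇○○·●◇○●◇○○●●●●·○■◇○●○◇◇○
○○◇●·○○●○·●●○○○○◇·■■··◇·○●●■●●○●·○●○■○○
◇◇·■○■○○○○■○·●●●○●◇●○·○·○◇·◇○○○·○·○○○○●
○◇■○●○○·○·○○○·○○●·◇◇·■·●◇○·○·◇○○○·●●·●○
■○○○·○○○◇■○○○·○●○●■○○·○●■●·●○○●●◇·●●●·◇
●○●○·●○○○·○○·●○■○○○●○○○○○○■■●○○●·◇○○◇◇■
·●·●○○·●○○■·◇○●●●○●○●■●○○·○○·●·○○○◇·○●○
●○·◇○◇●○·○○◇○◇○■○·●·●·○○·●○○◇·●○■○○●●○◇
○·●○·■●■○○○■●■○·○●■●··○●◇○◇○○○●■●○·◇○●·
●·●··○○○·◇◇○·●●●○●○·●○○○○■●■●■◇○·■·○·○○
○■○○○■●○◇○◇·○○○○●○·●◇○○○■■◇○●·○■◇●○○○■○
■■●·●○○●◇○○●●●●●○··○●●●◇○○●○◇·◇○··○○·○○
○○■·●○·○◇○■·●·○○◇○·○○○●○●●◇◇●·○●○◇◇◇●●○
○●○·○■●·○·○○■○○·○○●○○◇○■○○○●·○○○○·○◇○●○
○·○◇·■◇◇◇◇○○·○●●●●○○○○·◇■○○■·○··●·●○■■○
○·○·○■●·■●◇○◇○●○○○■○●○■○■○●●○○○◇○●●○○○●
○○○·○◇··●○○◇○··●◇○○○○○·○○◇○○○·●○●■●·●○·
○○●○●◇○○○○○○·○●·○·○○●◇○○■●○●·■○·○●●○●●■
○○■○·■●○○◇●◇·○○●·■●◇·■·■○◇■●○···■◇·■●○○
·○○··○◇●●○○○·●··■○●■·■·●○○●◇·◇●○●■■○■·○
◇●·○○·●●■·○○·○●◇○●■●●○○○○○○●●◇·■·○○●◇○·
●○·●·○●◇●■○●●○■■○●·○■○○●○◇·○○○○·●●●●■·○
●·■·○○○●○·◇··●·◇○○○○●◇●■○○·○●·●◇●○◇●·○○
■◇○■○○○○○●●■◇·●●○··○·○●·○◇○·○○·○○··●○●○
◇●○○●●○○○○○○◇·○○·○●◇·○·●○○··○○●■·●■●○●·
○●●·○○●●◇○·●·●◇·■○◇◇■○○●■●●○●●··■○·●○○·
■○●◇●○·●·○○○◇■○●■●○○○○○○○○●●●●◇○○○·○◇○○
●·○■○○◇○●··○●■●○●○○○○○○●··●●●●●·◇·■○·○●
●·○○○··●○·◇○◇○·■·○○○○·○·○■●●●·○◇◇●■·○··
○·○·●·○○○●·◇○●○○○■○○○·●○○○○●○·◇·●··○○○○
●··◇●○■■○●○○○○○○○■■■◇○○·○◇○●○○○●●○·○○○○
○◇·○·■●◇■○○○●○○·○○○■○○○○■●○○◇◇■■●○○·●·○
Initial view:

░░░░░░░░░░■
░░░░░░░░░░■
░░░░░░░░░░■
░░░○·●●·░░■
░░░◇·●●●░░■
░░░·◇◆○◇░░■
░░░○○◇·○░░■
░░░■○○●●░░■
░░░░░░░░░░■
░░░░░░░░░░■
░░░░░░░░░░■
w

░░░░░░░░░░■
░░░░░░░░░░■
░░░░░░░░░░■
░░░○·○○○░░■
░░░○·●●·░░■
░░░◇·◆●●░░■
░░░·◇○○◇░░■
░░░○○◇·○░░■
░░░■○○●●░░■
░░░░░░░░░░■
░░░░░░░░░░■

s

░░░░░░░░░░■
░░░░░░░░░░■
░░░○·○○○░░■
░░░○·●●·░░■
░░░◇·●●●░░■
░░░·◇◆○◇░░■
░░░○○◇·○░░■
░░░■○○●●░░■
░░░░░░░░░░■
░░░░░░░░░░■
░░░░░░░░░░■

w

░░░░░░░░░░■
░░░░░░░░░░■
░░░░░░░░░░■
░░░○·○○○░░■
░░░○·●●·░░■
░░░◇·◆●●░░■
░░░·◇○○◇░░■
░░░○○◇·○░░■
░░░■○○●●░░■
░░░░░░░░░░■
░░░░░░░░░░■

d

░░░░░░░░░■■
░░░░░░░░░■■
░░░░░░░░░■■
░░○·○○○○░■■
░░○·●●·●░■■
░░◇·●◆●·░■■
░░·◇○○◇◇░■■
░░○○◇·○●░■■
░░■○○●●░░■■
░░░░░░░░░■■
░░░░░░░░░■■

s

░░░░░░░░░■■
░░░░░░░░░■■
░░○·○○○○░■■
░░○·●●·●░■■
░░◇·●●●·░■■
░░·◇○◆◇◇░■■
░░○○◇·○●░■■
░░■○○●●○░■■
░░░░░░░░░■■
░░░░░░░░░■■
░░░░░░░░░■■

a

░░░░░░░░░░■
░░░░░░░░░░■
░░░○·○○○○░■
░░░○·●●·●░■
░░░◇·●●●·░■
░░░·◇◆○◇◇░■
░░░○○◇·○●░■
░░░■○○●●○░■
░░░░░░░░░░■
░░░░░░░░░░■
░░░░░░░░░░■

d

░░░░░░░░░■■
░░░░░░░░░■■
░░○·○○○○░■■
░░○·●●·●░■■
░░◇·●●●·░■■
░░·◇○◆◇◇░■■
░░○○◇·○●░■■
░░■○○●●○░■■
░░░░░░░░░■■
░░░░░░░░░■■
░░░░░░░░░■■

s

░░░░░░░░░■■
░░○·○○○○░■■
░░○·●●·●░■■
░░◇·●●●·░■■
░░·◇○○◇◇░■■
░░○○◇◆○●░■■
░░■○○●●○░■■
░░░○·◇○●░■■
░░░░░░░░░■■
░░░░░░░░░■■
░░░░░░░░░■■

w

░░░░░░░░░■■
░░░░░░░░░■■
░░○·○○○○░■■
░░○·●●·●░■■
░░◇·●●●·░■■
░░·◇○◆◇◇░■■
░░○○◇·○●░■■
░░■○○●●○░■■
░░░○·◇○●░■■
░░░░░░░░░■■
░░░░░░░░░■■

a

░░░░░░░░░░■
░░░░░░░░░░■
░░░○·○○○○░■
░░░○·●●·●░■
░░░◇·●●●·░■
░░░·◇◆○◇◇░■
░░░○○◇·○●░■
░░░■○○●●○░■
░░░░○·◇○●░■
░░░░░░░░░░■
░░░░░░░░░░■

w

░░░░░░░░░░■
░░░░░░░░░░■
░░░░░░░░░░■
░░░○·○○○○░■
░░░○·●●·●░■
░░░◇·◆●●·░■
░░░·◇○○◇◇░■
░░░○○◇·○●░■
░░░■○○●●○░■
░░░░○·◇○●░■
░░░░░░░░░░■

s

░░░░░░░░░░■
░░░░░░░░░░■
░░░○·○○○○░■
░░░○·●●·●░■
░░░◇·●●●·░■
░░░·◇◆○◇◇░■
░░░○○◇·○●░■
░░░■○○●●○░■
░░░░○·◇○●░■
░░░░░░░░░░■
░░░░░░░░░░■

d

░░░░░░░░░■■
░░░░░░░░░■■
░░○·○○○○░■■
░░○·●●·●░■■
░░◇·●●●·░■■
░░·◇○◆◇◇░■■
░░○○◇·○●░■■
░░■○○●●○░■■
░░░○·◇○●░■■
░░░░░░░░░■■
░░░░░░░░░■■


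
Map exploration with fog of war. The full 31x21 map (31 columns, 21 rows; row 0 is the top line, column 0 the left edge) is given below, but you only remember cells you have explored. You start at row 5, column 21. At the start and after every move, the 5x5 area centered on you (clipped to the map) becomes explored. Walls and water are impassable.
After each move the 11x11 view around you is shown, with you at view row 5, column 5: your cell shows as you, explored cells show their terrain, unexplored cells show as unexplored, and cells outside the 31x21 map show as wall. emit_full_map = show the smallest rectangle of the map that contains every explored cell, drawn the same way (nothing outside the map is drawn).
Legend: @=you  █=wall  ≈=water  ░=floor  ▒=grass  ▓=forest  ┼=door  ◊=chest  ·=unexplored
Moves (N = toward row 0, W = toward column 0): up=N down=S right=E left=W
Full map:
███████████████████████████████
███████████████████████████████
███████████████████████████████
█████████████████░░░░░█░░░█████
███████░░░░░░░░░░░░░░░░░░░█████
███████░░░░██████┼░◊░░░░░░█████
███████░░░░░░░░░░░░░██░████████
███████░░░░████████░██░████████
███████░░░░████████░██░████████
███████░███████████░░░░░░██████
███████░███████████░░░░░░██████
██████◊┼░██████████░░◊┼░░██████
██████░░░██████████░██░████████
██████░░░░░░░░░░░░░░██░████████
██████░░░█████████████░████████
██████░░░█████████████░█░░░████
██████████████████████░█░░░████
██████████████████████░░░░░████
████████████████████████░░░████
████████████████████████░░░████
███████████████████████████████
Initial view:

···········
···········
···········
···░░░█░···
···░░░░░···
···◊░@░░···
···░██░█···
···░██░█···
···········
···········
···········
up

███████████
···········
···········
···█████···
···░░░█░···
···░░@░░···
···◊░░░░···
···░██░█···
···░██░█···
···········
···········

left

███████████
···········
···········
···██████··
···░░░░█░··
···░░@░░░··
···░◊░░░░··
···░░██░█··
····░██░█··
···········
···········

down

···········
···········
···██████··
···░░░░█░··
···░░░░░░··
···░◊@░░░··
···░░██░█··
···█░██░█··
···········
···········
···········

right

···········
···········
··██████···
··░░░░█░···
··░░░░░░···
··░◊░@░░···
··░░██░█···
··█░██░█···
···········
···········
···········

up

███████████
···········
···········
··██████···
··░░░░█░···
··░░░@░░···
··░◊░░░░···
··░░██░█···
··█░██░█···
···········
···········

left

███████████
···········
···········
···██████··
···░░░░█░··
···░░@░░░··
···░◊░░░░··
···░░██░█··
···█░██░█··
···········
···········

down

···········
···········
···██████··
···░░░░█░··
···░░░░░░··
···░◊@░░░··
···░░██░█··
···█░██░█··
···········
···········
···········

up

███████████
···········
···········
···██████··
···░░░░█░··
···░░@░░░··
···░◊░░░░··
···░░██░█··
···█░██░█··
···········
···········

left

███████████
···········
···········
···███████·
···░░░░░█░·
···░░@░░░░·
···┼░◊░░░░·
···░░░██░█·
····█░██░█·
···········
···········

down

···········
···········
···███████·
···░░░░░█░·
···░░░░░░░·
···┼░@░░░░·
···░░░██░█·
···██░██░█·
···········
···········
···········

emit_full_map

███████
░░░░░█░
░░░░░░░
┼░@░░░░
░░░██░█
██░██░█

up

███████████
···········
···········
···███████·
···░░░░░█░·
···░░@░░░░·
···┼░◊░░░░·
···░░░██░█·
···██░██░█·
···········
···········

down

···········
···········
···███████·
···░░░░░█░·
···░░░░░░░·
···┼░@░░░░·
···░░░██░█·
···██░██░█·
···········
···········
···········

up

███████████
···········
···········
···███████·
···░░░░░█░·
···░░@░░░░·
···┼░◊░░░░·
···░░░██░█·
···██░██░█·
···········
···········

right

███████████
···········
···········
··███████··
··░░░░░█░··
··░░░@░░░··
··┼░◊░░░░··
··░░░██░█··
··██░██░█··
···········
···········

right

███████████
···········
···········
·███████···
·░░░░░█░···
·░░░░@░░···
·┼░◊░░░░···
·░░░██░█···
·██░██░█···
···········
···········

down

···········
···········
·███████···
·░░░░░█░···
·░░░░░░░···
·┼░◊░@░░···
·░░░██░█···
·██░██░█···
···········
···········
···········

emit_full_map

███████
░░░░░█░
░░░░░░░
┼░◊░@░░
░░░██░█
██░██░█

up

███████████
···········
···········
·███████···
·░░░░░█░···
·░░░░@░░···
·┼░◊░░░░···
·░░░██░█···
·██░██░█···
···········
···········

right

███████████
···········
···········
████████···
░░░░░█░░···
░░░░░@░░···
┼░◊░░░░░···
░░░██░██···
██░██░█····
···········
···········

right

███████████
···········
···········
████████···
░░░░█░░░···
░░░░░@░░···
░◊░░░░░░···
░░██░███···
█░██░█·····
···········
···········

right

███████████
···········
···········
████████···
░░░█░░░█···
░░░░░@░█···
◊░░░░░░█···
░██░████···
░██░█······
···········
···········

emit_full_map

██████████
░░░░░█░░░█
░░░░░░░@░█
┼░◊░░░░░░█
░░░██░████
██░██░█···

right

███████████
···········
···········
████████···
░░█░░░██···
░░░░░@██···
░░░░░░██···
██░█████···
██░█·······
···········
···········

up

███████████
███████████
···········
···█████···
████████···
░░█░░@██···
░░░░░░██···
░░░░░░██···
██░█████···
██░█·······
···········

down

███████████
···········
···█████···
████████···
░░█░░░██···
░░░░░@██···
░░░░░░██···
██░█████···
██░█·······
···········
···········

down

···········
···█████···
████████···
░░█░░░██···
░░░░░░██···
░░░░░@██···
██░█████···
██░█████···
···········
···········
···········

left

···········
····█████··
█████████··
░░░█░░░██··
░░░░░░░██··
◊░░░░@░██··
░██░█████··
░██░█████··
···········
···········
···········

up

███████████
···········
····█████··
█████████··
░░░█░░░██··
░░░░░@░██··
◊░░░░░░██··
░██░█████··
░██░█████··
···········
···········

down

···········
····█████··
█████████··
░░░█░░░██··
░░░░░░░██··
◊░░░░@░██··
░██░█████··
░██░█████··
···········
···········
···········

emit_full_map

······█████
███████████
░░░░░█░░░██
░░░░░░░░░██
┼░◊░░░░@░██
░░░██░█████
██░██░█████

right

···········
···█████···
████████···
░░█░░░██···
░░░░░░██···
░░░░░@██···
██░█████···
██░█████···
···········
···········
···········

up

███████████
···········
···█████···
████████···
░░█░░░██···
░░░░░@██···
░░░░░░██···
██░█████···
██░█████···
···········
···········

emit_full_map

······█████
███████████
░░░░░█░░░██
░░░░░░░░@██
┼░◊░░░░░░██
░░░██░█████
██░██░█████


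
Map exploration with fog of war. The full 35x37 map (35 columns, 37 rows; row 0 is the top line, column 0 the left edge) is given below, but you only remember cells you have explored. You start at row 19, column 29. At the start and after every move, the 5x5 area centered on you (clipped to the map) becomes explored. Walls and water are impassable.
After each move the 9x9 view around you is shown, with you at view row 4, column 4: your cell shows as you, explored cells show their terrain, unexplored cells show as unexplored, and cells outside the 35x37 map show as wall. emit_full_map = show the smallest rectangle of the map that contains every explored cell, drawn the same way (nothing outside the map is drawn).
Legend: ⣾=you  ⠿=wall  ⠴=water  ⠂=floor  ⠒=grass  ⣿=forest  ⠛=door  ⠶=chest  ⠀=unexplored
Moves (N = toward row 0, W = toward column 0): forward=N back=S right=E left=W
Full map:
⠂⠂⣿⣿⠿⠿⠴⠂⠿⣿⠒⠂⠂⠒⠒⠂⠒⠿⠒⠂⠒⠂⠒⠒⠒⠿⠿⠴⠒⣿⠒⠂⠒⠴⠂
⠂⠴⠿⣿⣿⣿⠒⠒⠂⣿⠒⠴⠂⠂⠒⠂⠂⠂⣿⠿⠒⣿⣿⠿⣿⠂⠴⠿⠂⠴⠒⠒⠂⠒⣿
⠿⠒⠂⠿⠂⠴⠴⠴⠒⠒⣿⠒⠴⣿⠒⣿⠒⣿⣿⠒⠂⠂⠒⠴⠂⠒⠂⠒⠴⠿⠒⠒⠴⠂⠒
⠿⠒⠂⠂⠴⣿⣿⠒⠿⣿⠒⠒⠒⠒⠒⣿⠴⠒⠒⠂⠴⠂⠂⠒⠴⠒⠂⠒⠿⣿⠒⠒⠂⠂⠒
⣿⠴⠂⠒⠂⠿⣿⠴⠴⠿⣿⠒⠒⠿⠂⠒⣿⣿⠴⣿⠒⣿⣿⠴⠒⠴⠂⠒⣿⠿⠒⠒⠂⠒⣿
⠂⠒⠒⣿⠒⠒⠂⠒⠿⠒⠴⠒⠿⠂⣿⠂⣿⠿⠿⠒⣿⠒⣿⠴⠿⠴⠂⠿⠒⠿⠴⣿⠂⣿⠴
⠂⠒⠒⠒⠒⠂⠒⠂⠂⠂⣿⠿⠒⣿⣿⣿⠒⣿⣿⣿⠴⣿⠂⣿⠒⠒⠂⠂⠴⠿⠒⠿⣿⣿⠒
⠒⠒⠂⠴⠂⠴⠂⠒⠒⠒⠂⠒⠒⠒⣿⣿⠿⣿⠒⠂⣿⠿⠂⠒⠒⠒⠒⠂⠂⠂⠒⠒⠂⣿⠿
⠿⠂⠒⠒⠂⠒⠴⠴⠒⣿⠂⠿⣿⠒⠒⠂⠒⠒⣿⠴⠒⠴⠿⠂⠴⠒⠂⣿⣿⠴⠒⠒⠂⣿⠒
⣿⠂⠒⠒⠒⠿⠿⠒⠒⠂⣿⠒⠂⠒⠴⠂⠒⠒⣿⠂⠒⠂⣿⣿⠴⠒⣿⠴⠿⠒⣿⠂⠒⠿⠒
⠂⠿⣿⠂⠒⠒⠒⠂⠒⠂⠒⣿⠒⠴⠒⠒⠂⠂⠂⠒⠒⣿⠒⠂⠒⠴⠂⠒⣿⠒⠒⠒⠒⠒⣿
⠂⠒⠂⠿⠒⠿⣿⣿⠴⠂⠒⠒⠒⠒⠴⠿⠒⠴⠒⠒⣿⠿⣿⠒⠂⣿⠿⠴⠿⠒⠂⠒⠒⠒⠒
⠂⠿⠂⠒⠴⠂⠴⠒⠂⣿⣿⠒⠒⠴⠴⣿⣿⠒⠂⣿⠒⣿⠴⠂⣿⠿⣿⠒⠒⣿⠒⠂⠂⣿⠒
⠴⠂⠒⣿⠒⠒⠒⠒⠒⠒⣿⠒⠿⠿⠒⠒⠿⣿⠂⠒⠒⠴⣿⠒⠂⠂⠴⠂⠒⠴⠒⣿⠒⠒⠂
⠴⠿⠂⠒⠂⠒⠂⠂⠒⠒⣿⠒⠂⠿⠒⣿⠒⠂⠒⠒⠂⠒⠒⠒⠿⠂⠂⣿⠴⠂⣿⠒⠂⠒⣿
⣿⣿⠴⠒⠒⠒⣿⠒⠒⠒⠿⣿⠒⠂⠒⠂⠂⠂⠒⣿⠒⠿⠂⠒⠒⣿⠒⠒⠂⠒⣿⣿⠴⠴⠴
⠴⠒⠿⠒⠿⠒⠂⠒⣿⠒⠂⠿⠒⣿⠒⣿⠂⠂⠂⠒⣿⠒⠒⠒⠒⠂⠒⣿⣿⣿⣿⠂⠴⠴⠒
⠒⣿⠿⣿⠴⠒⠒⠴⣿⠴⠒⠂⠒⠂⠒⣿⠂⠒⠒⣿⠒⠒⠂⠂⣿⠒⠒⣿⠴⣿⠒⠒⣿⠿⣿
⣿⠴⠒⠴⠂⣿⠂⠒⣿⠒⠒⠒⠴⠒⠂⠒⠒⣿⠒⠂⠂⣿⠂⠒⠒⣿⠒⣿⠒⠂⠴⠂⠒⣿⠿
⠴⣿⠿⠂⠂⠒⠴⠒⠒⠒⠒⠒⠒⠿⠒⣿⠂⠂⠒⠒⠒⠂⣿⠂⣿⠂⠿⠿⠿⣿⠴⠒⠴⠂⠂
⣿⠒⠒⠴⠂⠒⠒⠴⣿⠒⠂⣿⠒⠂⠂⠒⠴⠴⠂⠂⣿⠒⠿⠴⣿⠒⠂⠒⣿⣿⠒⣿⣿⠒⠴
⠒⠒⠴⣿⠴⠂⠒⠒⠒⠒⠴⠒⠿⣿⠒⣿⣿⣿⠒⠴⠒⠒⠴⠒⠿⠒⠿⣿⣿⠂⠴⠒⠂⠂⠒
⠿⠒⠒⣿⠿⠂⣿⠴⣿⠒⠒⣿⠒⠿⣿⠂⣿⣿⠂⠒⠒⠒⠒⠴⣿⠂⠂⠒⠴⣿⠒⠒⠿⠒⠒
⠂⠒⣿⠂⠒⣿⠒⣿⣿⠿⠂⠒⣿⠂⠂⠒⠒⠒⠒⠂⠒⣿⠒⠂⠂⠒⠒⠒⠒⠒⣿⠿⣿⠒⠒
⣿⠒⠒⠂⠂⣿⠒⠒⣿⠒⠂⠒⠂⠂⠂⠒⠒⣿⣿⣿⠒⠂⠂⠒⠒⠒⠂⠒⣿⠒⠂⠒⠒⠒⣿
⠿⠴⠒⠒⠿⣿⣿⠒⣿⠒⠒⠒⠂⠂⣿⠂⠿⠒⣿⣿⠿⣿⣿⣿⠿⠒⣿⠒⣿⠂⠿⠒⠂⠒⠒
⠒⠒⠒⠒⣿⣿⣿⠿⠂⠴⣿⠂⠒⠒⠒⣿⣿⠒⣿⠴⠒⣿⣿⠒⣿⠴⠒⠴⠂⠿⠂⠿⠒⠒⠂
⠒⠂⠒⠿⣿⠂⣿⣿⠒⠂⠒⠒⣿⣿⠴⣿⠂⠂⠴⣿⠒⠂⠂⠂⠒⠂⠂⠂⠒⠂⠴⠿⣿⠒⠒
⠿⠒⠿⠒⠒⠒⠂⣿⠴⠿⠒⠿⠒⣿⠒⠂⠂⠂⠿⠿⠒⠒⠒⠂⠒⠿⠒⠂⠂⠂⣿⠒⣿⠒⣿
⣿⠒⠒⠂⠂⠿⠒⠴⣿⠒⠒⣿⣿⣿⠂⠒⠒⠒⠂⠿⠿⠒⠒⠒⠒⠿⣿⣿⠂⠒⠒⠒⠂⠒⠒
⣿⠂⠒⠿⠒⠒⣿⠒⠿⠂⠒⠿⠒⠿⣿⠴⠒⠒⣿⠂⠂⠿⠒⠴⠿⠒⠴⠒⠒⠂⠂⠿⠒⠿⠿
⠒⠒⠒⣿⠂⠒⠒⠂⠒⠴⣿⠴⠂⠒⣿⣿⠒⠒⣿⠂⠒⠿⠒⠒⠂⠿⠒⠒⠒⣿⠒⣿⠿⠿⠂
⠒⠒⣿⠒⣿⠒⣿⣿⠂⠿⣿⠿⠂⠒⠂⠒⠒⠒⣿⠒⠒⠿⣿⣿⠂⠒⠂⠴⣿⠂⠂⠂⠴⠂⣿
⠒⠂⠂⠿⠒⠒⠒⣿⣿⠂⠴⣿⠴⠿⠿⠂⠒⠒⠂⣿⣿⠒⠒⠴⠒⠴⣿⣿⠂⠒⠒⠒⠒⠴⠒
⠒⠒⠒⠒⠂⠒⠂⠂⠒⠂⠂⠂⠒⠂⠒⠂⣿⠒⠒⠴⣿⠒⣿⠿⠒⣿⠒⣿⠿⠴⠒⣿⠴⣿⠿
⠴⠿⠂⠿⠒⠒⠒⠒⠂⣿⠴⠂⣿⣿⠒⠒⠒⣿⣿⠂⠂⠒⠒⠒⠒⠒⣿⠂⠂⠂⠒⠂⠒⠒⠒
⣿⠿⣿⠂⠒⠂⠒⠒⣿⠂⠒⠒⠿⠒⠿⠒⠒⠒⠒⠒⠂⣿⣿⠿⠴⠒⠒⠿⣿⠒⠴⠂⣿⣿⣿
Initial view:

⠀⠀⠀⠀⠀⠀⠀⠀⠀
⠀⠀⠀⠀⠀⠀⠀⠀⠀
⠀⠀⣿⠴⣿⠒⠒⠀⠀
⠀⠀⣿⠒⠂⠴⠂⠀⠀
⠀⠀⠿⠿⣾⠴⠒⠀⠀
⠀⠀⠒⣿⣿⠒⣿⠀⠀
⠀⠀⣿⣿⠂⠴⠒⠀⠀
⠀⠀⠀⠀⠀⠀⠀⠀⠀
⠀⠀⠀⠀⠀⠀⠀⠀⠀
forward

⠀⠀⠀⠀⠀⠀⠀⠀⠀
⠀⠀⠀⠀⠀⠀⠀⠀⠀
⠀⠀⣿⣿⣿⣿⠂⠀⠀
⠀⠀⣿⠴⣿⠒⠒⠀⠀
⠀⠀⣿⠒⣾⠴⠂⠀⠀
⠀⠀⠿⠿⣿⠴⠒⠀⠀
⠀⠀⠒⣿⣿⠒⣿⠀⠀
⠀⠀⣿⣿⠂⠴⠒⠀⠀
⠀⠀⠀⠀⠀⠀⠀⠀⠀

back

⠀⠀⠀⠀⠀⠀⠀⠀⠀
⠀⠀⣿⣿⣿⣿⠂⠀⠀
⠀⠀⣿⠴⣿⠒⠒⠀⠀
⠀⠀⣿⠒⠂⠴⠂⠀⠀
⠀⠀⠿⠿⣾⠴⠒⠀⠀
⠀⠀⠒⣿⣿⠒⣿⠀⠀
⠀⠀⣿⣿⠂⠴⠒⠀⠀
⠀⠀⠀⠀⠀⠀⠀⠀⠀
⠀⠀⠀⠀⠀⠀⠀⠀⠀

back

⠀⠀⣿⣿⣿⣿⠂⠀⠀
⠀⠀⣿⠴⣿⠒⠒⠀⠀
⠀⠀⣿⠒⠂⠴⠂⠀⠀
⠀⠀⠿⠿⣿⠴⠒⠀⠀
⠀⠀⠒⣿⣾⠒⣿⠀⠀
⠀⠀⣿⣿⠂⠴⠒⠀⠀
⠀⠀⠒⠴⣿⠒⠒⠀⠀
⠀⠀⠀⠀⠀⠀⠀⠀⠀
⠀⠀⠀⠀⠀⠀⠀⠀⠀

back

⠀⠀⣿⠴⣿⠒⠒⠀⠀
⠀⠀⣿⠒⠂⠴⠂⠀⠀
⠀⠀⠿⠿⣿⠴⠒⠀⠀
⠀⠀⠒⣿⣿⠒⣿⠀⠀
⠀⠀⣿⣿⣾⠴⠒⠀⠀
⠀⠀⠒⠴⣿⠒⠒⠀⠀
⠀⠀⠒⠒⠒⣿⠿⠀⠀
⠀⠀⠀⠀⠀⠀⠀⠀⠀
⠀⠀⠀⠀⠀⠀⠀⠀⠀

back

⠀⠀⣿⠒⠂⠴⠂⠀⠀
⠀⠀⠿⠿⣿⠴⠒⠀⠀
⠀⠀⠒⣿⣿⠒⣿⠀⠀
⠀⠀⣿⣿⠂⠴⠒⠀⠀
⠀⠀⠒⠴⣾⠒⠒⠀⠀
⠀⠀⠒⠒⠒⣿⠿⠀⠀
⠀⠀⠒⣿⠒⠂⠒⠀⠀
⠀⠀⠀⠀⠀⠀⠀⠀⠀
⠀⠀⠀⠀⠀⠀⠀⠀⠀

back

⠀⠀⠿⠿⣿⠴⠒⠀⠀
⠀⠀⠒⣿⣿⠒⣿⠀⠀
⠀⠀⣿⣿⠂⠴⠒⠀⠀
⠀⠀⠒⠴⣿⠒⠒⠀⠀
⠀⠀⠒⠒⣾⣿⠿⠀⠀
⠀⠀⠒⣿⠒⠂⠒⠀⠀
⠀⠀⠒⣿⠂⠿⠒⠀⠀
⠀⠀⠀⠀⠀⠀⠀⠀⠀
⠀⠀⠀⠀⠀⠀⠀⠀⠀

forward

⠀⠀⣿⠒⠂⠴⠂⠀⠀
⠀⠀⠿⠿⣿⠴⠒⠀⠀
⠀⠀⠒⣿⣿⠒⣿⠀⠀
⠀⠀⣿⣿⠂⠴⠒⠀⠀
⠀⠀⠒⠴⣾⠒⠒⠀⠀
⠀⠀⠒⠒⠒⣿⠿⠀⠀
⠀⠀⠒⣿⠒⠂⠒⠀⠀
⠀⠀⠒⣿⠂⠿⠒⠀⠀
⠀⠀⠀⠀⠀⠀⠀⠀⠀

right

⠀⣿⠒⠂⠴⠂⠀⠀⠀
⠀⠿⠿⣿⠴⠒⠀⠀⠀
⠀⠒⣿⣿⠒⣿⣿⠀⠀
⠀⣿⣿⠂⠴⠒⠂⠀⠀
⠀⠒⠴⣿⣾⠒⠿⠀⠀
⠀⠒⠒⠒⣿⠿⣿⠀⠀
⠀⠒⣿⠒⠂⠒⠒⠀⠀
⠀⠒⣿⠂⠿⠒⠀⠀⠀
⠀⠀⠀⠀⠀⠀⠀⠀⠀

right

⣿⠒⠂⠴⠂⠀⠀⠀⠿
⠿⠿⣿⠴⠒⠀⠀⠀⠿
⠒⣿⣿⠒⣿⣿⠒⠀⠿
⣿⣿⠂⠴⠒⠂⠂⠀⠿
⠒⠴⣿⠒⣾⠿⠒⠀⠿
⠒⠒⠒⣿⠿⣿⠒⠀⠿
⠒⣿⠒⠂⠒⠒⠒⠀⠿
⠒⣿⠂⠿⠒⠀⠀⠀⠿
⠀⠀⠀⠀⠀⠀⠀⠀⠿

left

⠀⣿⠒⠂⠴⠂⠀⠀⠀
⠀⠿⠿⣿⠴⠒⠀⠀⠀
⠀⠒⣿⣿⠒⣿⣿⠒⠀
⠀⣿⣿⠂⠴⠒⠂⠂⠀
⠀⠒⠴⣿⣾⠒⠿⠒⠀
⠀⠒⠒⠒⣿⠿⣿⠒⠀
⠀⠒⣿⠒⠂⠒⠒⠒⠀
⠀⠒⣿⠂⠿⠒⠀⠀⠀
⠀⠀⠀⠀⠀⠀⠀⠀⠀

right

⣿⠒⠂⠴⠂⠀⠀⠀⠿
⠿⠿⣿⠴⠒⠀⠀⠀⠿
⠒⣿⣿⠒⣿⣿⠒⠀⠿
⣿⣿⠂⠴⠒⠂⠂⠀⠿
⠒⠴⣿⠒⣾⠿⠒⠀⠿
⠒⠒⠒⣿⠿⣿⠒⠀⠿
⠒⣿⠒⠂⠒⠒⠒⠀⠿
⠒⣿⠂⠿⠒⠀⠀⠀⠿
⠀⠀⠀⠀⠀⠀⠀⠀⠿

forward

⣿⠴⣿⠒⠒⠀⠀⠀⠿
⣿⠒⠂⠴⠂⠀⠀⠀⠿
⠿⠿⣿⠴⠒⠴⠂⠀⠿
⠒⣿⣿⠒⣿⣿⠒⠀⠿
⣿⣿⠂⠴⣾⠂⠂⠀⠿
⠒⠴⣿⠒⠒⠿⠒⠀⠿
⠒⠒⠒⣿⠿⣿⠒⠀⠿
⠒⣿⠒⠂⠒⠒⠒⠀⠿
⠒⣿⠂⠿⠒⠀⠀⠀⠿

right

⠴⣿⠒⠒⠀⠀⠀⠿⠿
⠒⠂⠴⠂⠀⠀⠀⠿⠿
⠿⣿⠴⠒⠴⠂⠂⠿⠿
⣿⣿⠒⣿⣿⠒⠴⠿⠿
⣿⠂⠴⠒⣾⠂⠒⠿⠿
⠴⣿⠒⠒⠿⠒⠒⠿⠿
⠒⠒⣿⠿⣿⠒⠒⠿⠿
⣿⠒⠂⠒⠒⠒⠀⠿⠿
⣿⠂⠿⠒⠀⠀⠀⠿⠿

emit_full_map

⣿⣿⣿⣿⠂⠀⠀⠀
⣿⠴⣿⠒⠒⠀⠀⠀
⣿⠒⠂⠴⠂⠀⠀⠀
⠿⠿⣿⠴⠒⠴⠂⠂
⠒⣿⣿⠒⣿⣿⠒⠴
⣿⣿⠂⠴⠒⣾⠂⠒
⠒⠴⣿⠒⠒⠿⠒⠒
⠒⠒⠒⣿⠿⣿⠒⠒
⠒⣿⠒⠂⠒⠒⠒⠀
⠒⣿⠂⠿⠒⠀⠀⠀

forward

⣿⣿⣿⠂⠀⠀⠀⠿⠿
⠴⣿⠒⠒⠀⠀⠀⠿⠿
⠒⠂⠴⠂⠒⣿⠿⠿⠿
⠿⣿⠴⠒⠴⠂⠂⠿⠿
⣿⣿⠒⣿⣾⠒⠴⠿⠿
⣿⠂⠴⠒⠂⠂⠒⠿⠿
⠴⣿⠒⠒⠿⠒⠒⠿⠿
⠒⠒⣿⠿⣿⠒⠒⠿⠿
⣿⠒⠂⠒⠒⠒⠀⠿⠿

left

⣿⣿⣿⣿⠂⠀⠀⠀⠿
⣿⠴⣿⠒⠒⠀⠀⠀⠿
⣿⠒⠂⠴⠂⠒⣿⠿⠿
⠿⠿⣿⠴⠒⠴⠂⠂⠿
⠒⣿⣿⠒⣾⣿⠒⠴⠿
⣿⣿⠂⠴⠒⠂⠂⠒⠿
⠒⠴⣿⠒⠒⠿⠒⠒⠿
⠒⠒⠒⣿⠿⣿⠒⠒⠿
⠒⣿⠒⠂⠒⠒⠒⠀⠿

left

⠀⣿⣿⣿⣿⠂⠀⠀⠀
⠀⣿⠴⣿⠒⠒⠀⠀⠀
⠀⣿⠒⠂⠴⠂⠒⣿⠿
⠀⠿⠿⣿⠴⠒⠴⠂⠂
⠀⠒⣿⣿⣾⣿⣿⠒⠴
⠀⣿⣿⠂⠴⠒⠂⠂⠒
⠀⠒⠴⣿⠒⠒⠿⠒⠒
⠀⠒⠒⠒⣿⠿⣿⠒⠒
⠀⠒⣿⠒⠂⠒⠒⠒⠀

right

⣿⣿⣿⣿⠂⠀⠀⠀⠿
⣿⠴⣿⠒⠒⠀⠀⠀⠿
⣿⠒⠂⠴⠂⠒⣿⠿⠿
⠿⠿⣿⠴⠒⠴⠂⠂⠿
⠒⣿⣿⠒⣾⣿⠒⠴⠿
⣿⣿⠂⠴⠒⠂⠂⠒⠿
⠒⠴⣿⠒⠒⠿⠒⠒⠿
⠒⠒⠒⣿⠿⣿⠒⠒⠿
⠒⣿⠒⠂⠒⠒⠒⠀⠿

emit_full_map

⣿⣿⣿⣿⠂⠀⠀⠀
⣿⠴⣿⠒⠒⠀⠀⠀
⣿⠒⠂⠴⠂⠒⣿⠿
⠿⠿⣿⠴⠒⠴⠂⠂
⠒⣿⣿⠒⣾⣿⠒⠴
⣿⣿⠂⠴⠒⠂⠂⠒
⠒⠴⣿⠒⠒⠿⠒⠒
⠒⠒⠒⣿⠿⣿⠒⠒
⠒⣿⠒⠂⠒⠒⠒⠀
⠒⣿⠂⠿⠒⠀⠀⠀

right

⣿⣿⣿⠂⠀⠀⠀⠿⠿
⠴⣿⠒⠒⠀⠀⠀⠿⠿
⠒⠂⠴⠂⠒⣿⠿⠿⠿
⠿⣿⠴⠒⠴⠂⠂⠿⠿
⣿⣿⠒⣿⣾⠒⠴⠿⠿
⣿⠂⠴⠒⠂⠂⠒⠿⠿
⠴⣿⠒⠒⠿⠒⠒⠿⠿
⠒⠒⣿⠿⣿⠒⠒⠿⠿
⣿⠒⠂⠒⠒⠒⠀⠿⠿

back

⠴⣿⠒⠒⠀⠀⠀⠿⠿
⠒⠂⠴⠂⠒⣿⠿⠿⠿
⠿⣿⠴⠒⠴⠂⠂⠿⠿
⣿⣿⠒⣿⣿⠒⠴⠿⠿
⣿⠂⠴⠒⣾⠂⠒⠿⠿
⠴⣿⠒⠒⠿⠒⠒⠿⠿
⠒⠒⣿⠿⣿⠒⠒⠿⠿
⣿⠒⠂⠒⠒⠒⠀⠿⠿
⣿⠂⠿⠒⠀⠀⠀⠿⠿

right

⣿⠒⠒⠀⠀⠀⠿⠿⠿
⠂⠴⠂⠒⣿⠿⠿⠿⠿
⣿⠴⠒⠴⠂⠂⠿⠿⠿
⣿⠒⣿⣿⠒⠴⠿⠿⠿
⠂⠴⠒⠂⣾⠒⠿⠿⠿
⣿⠒⠒⠿⠒⠒⠿⠿⠿
⠒⣿⠿⣿⠒⠒⠿⠿⠿
⠒⠂⠒⠒⠒⠀⠿⠿⠿
⠂⠿⠒⠀⠀⠀⠿⠿⠿

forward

⣿⣿⠂⠀⠀⠀⠿⠿⠿
⣿⠒⠒⠀⠀⠀⠿⠿⠿
⠂⠴⠂⠒⣿⠿⠿⠿⠿
⣿⠴⠒⠴⠂⠂⠿⠿⠿
⣿⠒⣿⣿⣾⠴⠿⠿⠿
⠂⠴⠒⠂⠂⠒⠿⠿⠿
⣿⠒⠒⠿⠒⠒⠿⠿⠿
⠒⣿⠿⣿⠒⠒⠿⠿⠿
⠒⠂⠒⠒⠒⠀⠿⠿⠿

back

⣿⠒⠒⠀⠀⠀⠿⠿⠿
⠂⠴⠂⠒⣿⠿⠿⠿⠿
⣿⠴⠒⠴⠂⠂⠿⠿⠿
⣿⠒⣿⣿⠒⠴⠿⠿⠿
⠂⠴⠒⠂⣾⠒⠿⠿⠿
⣿⠒⠒⠿⠒⠒⠿⠿⠿
⠒⣿⠿⣿⠒⠒⠿⠿⠿
⠒⠂⠒⠒⠒⠀⠿⠿⠿
⠂⠿⠒⠀⠀⠀⠿⠿⠿

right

⠒⠒⠀⠀⠀⠿⠿⠿⠿
⠴⠂⠒⣿⠿⠿⠿⠿⠿
⠴⠒⠴⠂⠂⠿⠿⠿⠿
⠒⣿⣿⠒⠴⠿⠿⠿⠿
⠴⠒⠂⠂⣾⠿⠿⠿⠿
⠒⠒⠿⠒⠒⠿⠿⠿⠿
⣿⠿⣿⠒⠒⠿⠿⠿⠿
⠂⠒⠒⠒⠀⠿⠿⠿⠿
⠿⠒⠀⠀⠀⠿⠿⠿⠿

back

⠴⠂⠒⣿⠿⠿⠿⠿⠿
⠴⠒⠴⠂⠂⠿⠿⠿⠿
⠒⣿⣿⠒⠴⠿⠿⠿⠿
⠴⠒⠂⠂⠒⠿⠿⠿⠿
⠒⠒⠿⠒⣾⠿⠿⠿⠿
⣿⠿⣿⠒⠒⠿⠿⠿⠿
⠂⠒⠒⠒⣿⠿⠿⠿⠿
⠿⠒⠀⠀⠀⠿⠿⠿⠿
⠀⠀⠀⠀⠀⠿⠿⠿⠿

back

⠴⠒⠴⠂⠂⠿⠿⠿⠿
⠒⣿⣿⠒⠴⠿⠿⠿⠿
⠴⠒⠂⠂⠒⠿⠿⠿⠿
⠒⠒⠿⠒⠒⠿⠿⠿⠿
⣿⠿⣿⠒⣾⠿⠿⠿⠿
⠂⠒⠒⠒⣿⠿⠿⠿⠿
⠿⠒⠂⠒⠒⠿⠿⠿⠿
⠀⠀⠀⠀⠀⠿⠿⠿⠿
⠀⠀⠀⠀⠀⠿⠿⠿⠿

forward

⠴⠂⠒⣿⠿⠿⠿⠿⠿
⠴⠒⠴⠂⠂⠿⠿⠿⠿
⠒⣿⣿⠒⠴⠿⠿⠿⠿
⠴⠒⠂⠂⠒⠿⠿⠿⠿
⠒⠒⠿⠒⣾⠿⠿⠿⠿
⣿⠿⣿⠒⠒⠿⠿⠿⠿
⠂⠒⠒⠒⣿⠿⠿⠿⠿
⠿⠒⠂⠒⠒⠿⠿⠿⠿
⠀⠀⠀⠀⠀⠿⠿⠿⠿

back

⠴⠒⠴⠂⠂⠿⠿⠿⠿
⠒⣿⣿⠒⠴⠿⠿⠿⠿
⠴⠒⠂⠂⠒⠿⠿⠿⠿
⠒⠒⠿⠒⠒⠿⠿⠿⠿
⣿⠿⣿⠒⣾⠿⠿⠿⠿
⠂⠒⠒⠒⣿⠿⠿⠿⠿
⠿⠒⠂⠒⠒⠿⠿⠿⠿
⠀⠀⠀⠀⠀⠿⠿⠿⠿
⠀⠀⠀⠀⠀⠿⠿⠿⠿

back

⠒⣿⣿⠒⠴⠿⠿⠿⠿
⠴⠒⠂⠂⠒⠿⠿⠿⠿
⠒⠒⠿⠒⠒⠿⠿⠿⠿
⣿⠿⣿⠒⠒⠿⠿⠿⠿
⠂⠒⠒⠒⣾⠿⠿⠿⠿
⠿⠒⠂⠒⠒⠿⠿⠿⠿
⠀⠀⠒⠒⠂⠿⠿⠿⠿
⠀⠀⠀⠀⠀⠿⠿⠿⠿
⠀⠀⠀⠀⠀⠿⠿⠿⠿

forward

⠴⠒⠴⠂⠂⠿⠿⠿⠿
⠒⣿⣿⠒⠴⠿⠿⠿⠿
⠴⠒⠂⠂⠒⠿⠿⠿⠿
⠒⠒⠿⠒⠒⠿⠿⠿⠿
⣿⠿⣿⠒⣾⠿⠿⠿⠿
⠂⠒⠒⠒⣿⠿⠿⠿⠿
⠿⠒⠂⠒⠒⠿⠿⠿⠿
⠀⠀⠒⠒⠂⠿⠿⠿⠿
⠀⠀⠀⠀⠀⠿⠿⠿⠿

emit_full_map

⣿⣿⣿⣿⠂⠀⠀⠀
⣿⠴⣿⠒⠒⠀⠀⠀
⣿⠒⠂⠴⠂⠒⣿⠿
⠿⠿⣿⠴⠒⠴⠂⠂
⠒⣿⣿⠒⣿⣿⠒⠴
⣿⣿⠂⠴⠒⠂⠂⠒
⠒⠴⣿⠒⠒⠿⠒⠒
⠒⠒⠒⣿⠿⣿⠒⣾
⠒⣿⠒⠂⠒⠒⠒⣿
⠒⣿⠂⠿⠒⠂⠒⠒
⠀⠀⠀⠀⠀⠒⠒⠂

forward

⠴⠂⠒⣿⠿⠿⠿⠿⠿
⠴⠒⠴⠂⠂⠿⠿⠿⠿
⠒⣿⣿⠒⠴⠿⠿⠿⠿
⠴⠒⠂⠂⠒⠿⠿⠿⠿
⠒⠒⠿⠒⣾⠿⠿⠿⠿
⣿⠿⣿⠒⠒⠿⠿⠿⠿
⠂⠒⠒⠒⣿⠿⠿⠿⠿
⠿⠒⠂⠒⠒⠿⠿⠿⠿
⠀⠀⠒⠒⠂⠿⠿⠿⠿

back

⠴⠒⠴⠂⠂⠿⠿⠿⠿
⠒⣿⣿⠒⠴⠿⠿⠿⠿
⠴⠒⠂⠂⠒⠿⠿⠿⠿
⠒⠒⠿⠒⠒⠿⠿⠿⠿
⣿⠿⣿⠒⣾⠿⠿⠿⠿
⠂⠒⠒⠒⣿⠿⠿⠿⠿
⠿⠒⠂⠒⠒⠿⠿⠿⠿
⠀⠀⠒⠒⠂⠿⠿⠿⠿
⠀⠀⠀⠀⠀⠿⠿⠿⠿

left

⣿⠴⠒⠴⠂⠂⠿⠿⠿
⣿⠒⣿⣿⠒⠴⠿⠿⠿
⠂⠴⠒⠂⠂⠒⠿⠿⠿
⣿⠒⠒⠿⠒⠒⠿⠿⠿
⠒⣿⠿⣿⣾⠒⠿⠿⠿
⠒⠂⠒⠒⠒⣿⠿⠿⠿
⠂⠿⠒⠂⠒⠒⠿⠿⠿
⠀⠀⠀⠒⠒⠂⠿⠿⠿
⠀⠀⠀⠀⠀⠀⠿⠿⠿
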